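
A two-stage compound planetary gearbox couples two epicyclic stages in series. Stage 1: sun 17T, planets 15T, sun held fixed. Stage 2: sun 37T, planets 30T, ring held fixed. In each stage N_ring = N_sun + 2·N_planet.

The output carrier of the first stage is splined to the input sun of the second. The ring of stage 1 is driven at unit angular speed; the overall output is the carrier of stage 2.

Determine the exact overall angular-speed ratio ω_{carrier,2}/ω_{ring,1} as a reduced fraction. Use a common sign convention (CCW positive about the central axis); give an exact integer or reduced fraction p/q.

1739/8576

Stage 1: N_ring = 17 + 2·15 = 47
Stage 1: 17(ω_s−ω_c) = −47(ω_r−ω_c),  ω_s=0, ω_r=1
Stage 1: 17(0−ω_c) = −47(1−ω_c)  ⇒  64ω_c = 47  ⇒  ω_c = 47/64
  ⇒ ω_c¹/ω_r¹ = 47/64
Stage 2: N_ring = 37 + 2·30 = 97
Stage 2: 37(ω_s−ω_c) = −97(ω_r−ω_c),  ω_r=0, ω_s=1
Stage 2: 37(1−ω_c) = −97(0−ω_c)  ⇒  134ω_c = 37  ⇒  ω_c = 37/134
  ⇒ ω_c²/ω_s² = 37/134
Coupling ω_s² = ω_c¹ ⇒ overall = 47/64 × 37/134 = 1739/8576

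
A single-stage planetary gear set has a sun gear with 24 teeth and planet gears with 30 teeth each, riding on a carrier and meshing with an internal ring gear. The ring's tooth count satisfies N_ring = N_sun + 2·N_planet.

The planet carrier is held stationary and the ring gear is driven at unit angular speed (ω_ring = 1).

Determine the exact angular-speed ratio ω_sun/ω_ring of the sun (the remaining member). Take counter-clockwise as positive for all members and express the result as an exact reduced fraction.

-7/2

N_ring = 24 + 2·30 = 84
24(ω_s−ω_c) = −84(ω_r−ω_c),  ω_c=0, ω_r=1
ω_s = 0 − (84/24)(1−0) = -7/2
ω_s/ω_r = -7/2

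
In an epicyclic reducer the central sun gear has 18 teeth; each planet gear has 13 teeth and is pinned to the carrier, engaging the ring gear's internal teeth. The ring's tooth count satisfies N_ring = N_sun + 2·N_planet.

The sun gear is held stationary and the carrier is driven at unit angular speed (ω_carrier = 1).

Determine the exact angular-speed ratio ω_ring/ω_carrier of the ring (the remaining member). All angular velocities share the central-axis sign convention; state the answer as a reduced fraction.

31/22

N_ring = 18 + 2·13 = 44
18(ω_s−ω_c) = −44(ω_r−ω_c),  ω_s=0, ω_c=1
ω_r = 1 − (18/44)(0−1) = 31/22
ω_r/ω_c = 31/22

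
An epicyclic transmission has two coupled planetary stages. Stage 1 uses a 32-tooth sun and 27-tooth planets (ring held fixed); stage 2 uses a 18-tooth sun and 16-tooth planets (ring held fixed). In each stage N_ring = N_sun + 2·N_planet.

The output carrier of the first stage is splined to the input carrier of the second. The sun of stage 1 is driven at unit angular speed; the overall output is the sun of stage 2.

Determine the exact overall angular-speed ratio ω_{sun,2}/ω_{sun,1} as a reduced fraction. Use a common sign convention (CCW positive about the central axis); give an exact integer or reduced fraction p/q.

544/531

Stage 1: N_ring = 32 + 2·27 = 86
Stage 1: 32(ω_s−ω_c) = −86(ω_r−ω_c),  ω_r=0, ω_s=1
Stage 1: 32(1−ω_c) = −86(0−ω_c)  ⇒  118ω_c = 32  ⇒  ω_c = 16/59
  ⇒ ω_c¹/ω_s¹ = 16/59
Stage 2: N_ring = 18 + 2·16 = 50
Stage 2: 18(ω_s−ω_c) = −50(ω_r−ω_c),  ω_r=0, ω_c=1
Stage 2: ω_s = 1 − (50/18)(0−1) = 34/9
  ⇒ ω_s²/ω_c² = 34/9
Coupling ω_c² = ω_c¹ ⇒ overall = 16/59 × 34/9 = 544/531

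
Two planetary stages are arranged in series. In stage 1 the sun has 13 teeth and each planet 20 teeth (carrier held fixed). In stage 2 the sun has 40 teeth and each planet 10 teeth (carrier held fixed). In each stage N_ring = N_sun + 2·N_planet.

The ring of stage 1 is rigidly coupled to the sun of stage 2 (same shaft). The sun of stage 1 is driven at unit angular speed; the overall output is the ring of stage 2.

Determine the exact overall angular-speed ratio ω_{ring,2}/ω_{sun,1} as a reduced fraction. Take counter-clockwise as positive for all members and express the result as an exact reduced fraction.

26/159

Stage 1: N_ring = 13 + 2·20 = 53
Stage 1: 13(ω_s−ω_c) = −53(ω_r−ω_c),  ω_c=0, ω_s=1
Stage 1: ω_r = 0 − (13/53)(1−0) = -13/53
  ⇒ ω_r¹/ω_s¹ = -13/53
Stage 2: N_ring = 40 + 2·10 = 60
Stage 2: 40(ω_s−ω_c) = −60(ω_r−ω_c),  ω_c=0, ω_s=1
Stage 2: ω_r = 0 − (40/60)(1−0) = -2/3
  ⇒ ω_r²/ω_s² = -2/3
Coupling ω_s² = ω_r¹ ⇒ overall = -13/53 × -2/3 = 26/159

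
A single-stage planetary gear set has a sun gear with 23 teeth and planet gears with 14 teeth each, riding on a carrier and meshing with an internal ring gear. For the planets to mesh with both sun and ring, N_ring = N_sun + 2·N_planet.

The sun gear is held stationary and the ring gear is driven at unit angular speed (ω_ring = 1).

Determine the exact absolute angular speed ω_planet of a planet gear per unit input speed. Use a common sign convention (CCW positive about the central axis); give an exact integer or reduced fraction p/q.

N_ring = 23 + 2·14 = 51
23(ω_s−ω_c) = −51(ω_r−ω_c),  ω_s=0, ω_r=1
23(0−ω_c) = −51(1−ω_c)  ⇒  74ω_c = 51  ⇒  ω_c = 51/74
sun–planet: 23·(0−51/74) = −14·(ω_p−ω_c)  ⇒  ω_p−ω_c = −(23/14)·(-51/74) = 1173/1036
ω_p = 51/74 + 1173/1036 = 51/28

51/28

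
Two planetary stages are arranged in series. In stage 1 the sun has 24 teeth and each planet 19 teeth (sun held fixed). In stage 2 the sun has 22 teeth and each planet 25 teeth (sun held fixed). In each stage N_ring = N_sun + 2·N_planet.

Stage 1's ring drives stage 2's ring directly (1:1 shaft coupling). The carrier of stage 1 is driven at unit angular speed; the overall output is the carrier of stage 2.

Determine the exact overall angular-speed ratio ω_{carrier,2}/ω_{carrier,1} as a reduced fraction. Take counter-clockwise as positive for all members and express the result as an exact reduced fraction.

Stage 1: N_ring = 24 + 2·19 = 62
Stage 1: 24(ω_s−ω_c) = −62(ω_r−ω_c),  ω_s=0, ω_c=1
Stage 1: ω_r = 1 − (24/62)(0−1) = 43/31
  ⇒ ω_r¹/ω_c¹ = 43/31
Stage 2: N_ring = 22 + 2·25 = 72
Stage 2: 22(ω_s−ω_c) = −72(ω_r−ω_c),  ω_s=0, ω_r=1
Stage 2: 22(0−ω_c) = −72(1−ω_c)  ⇒  94ω_c = 72  ⇒  ω_c = 36/47
  ⇒ ω_c²/ω_r² = 36/47
Coupling ω_r² = ω_r¹ ⇒ overall = 43/31 × 36/47 = 1548/1457

1548/1457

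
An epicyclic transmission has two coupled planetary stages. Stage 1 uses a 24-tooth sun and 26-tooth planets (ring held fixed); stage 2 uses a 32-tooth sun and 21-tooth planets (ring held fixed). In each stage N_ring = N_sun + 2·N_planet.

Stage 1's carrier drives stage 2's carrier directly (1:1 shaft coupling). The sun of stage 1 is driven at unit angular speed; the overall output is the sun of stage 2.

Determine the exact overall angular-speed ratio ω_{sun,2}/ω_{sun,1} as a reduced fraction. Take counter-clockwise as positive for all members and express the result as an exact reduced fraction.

159/200

Stage 1: N_ring = 24 + 2·26 = 76
Stage 1: 24(ω_s−ω_c) = −76(ω_r−ω_c),  ω_r=0, ω_s=1
Stage 1: 24(1−ω_c) = −76(0−ω_c)  ⇒  100ω_c = 24  ⇒  ω_c = 6/25
  ⇒ ω_c¹/ω_s¹ = 6/25
Stage 2: N_ring = 32 + 2·21 = 74
Stage 2: 32(ω_s−ω_c) = −74(ω_r−ω_c),  ω_r=0, ω_c=1
Stage 2: ω_s = 1 − (74/32)(0−1) = 53/16
  ⇒ ω_s²/ω_c² = 53/16
Coupling ω_c² = ω_c¹ ⇒ overall = 6/25 × 53/16 = 159/200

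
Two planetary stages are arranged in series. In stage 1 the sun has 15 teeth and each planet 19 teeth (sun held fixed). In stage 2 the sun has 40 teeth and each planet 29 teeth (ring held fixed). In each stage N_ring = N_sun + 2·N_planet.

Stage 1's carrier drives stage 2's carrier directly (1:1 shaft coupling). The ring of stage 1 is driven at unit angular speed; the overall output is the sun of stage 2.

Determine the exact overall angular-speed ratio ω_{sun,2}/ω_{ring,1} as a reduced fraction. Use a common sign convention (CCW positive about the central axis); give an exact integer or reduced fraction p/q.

3657/1360

Stage 1: N_ring = 15 + 2·19 = 53
Stage 1: 15(ω_s−ω_c) = −53(ω_r−ω_c),  ω_s=0, ω_r=1
Stage 1: 15(0−ω_c) = −53(1−ω_c)  ⇒  68ω_c = 53  ⇒  ω_c = 53/68
  ⇒ ω_c¹/ω_r¹ = 53/68
Stage 2: N_ring = 40 + 2·29 = 98
Stage 2: 40(ω_s−ω_c) = −98(ω_r−ω_c),  ω_r=0, ω_c=1
Stage 2: ω_s = 1 − (98/40)(0−1) = 69/20
  ⇒ ω_s²/ω_c² = 69/20
Coupling ω_c² = ω_c¹ ⇒ overall = 53/68 × 69/20 = 3657/1360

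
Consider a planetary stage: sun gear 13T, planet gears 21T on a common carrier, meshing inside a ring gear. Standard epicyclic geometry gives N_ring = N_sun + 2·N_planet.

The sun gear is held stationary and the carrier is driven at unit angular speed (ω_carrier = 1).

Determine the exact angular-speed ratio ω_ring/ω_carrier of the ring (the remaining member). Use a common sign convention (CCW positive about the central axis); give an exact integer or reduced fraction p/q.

N_ring = 13 + 2·21 = 55
13(ω_s−ω_c) = −55(ω_r−ω_c),  ω_s=0, ω_c=1
ω_r = 1 − (13/55)(0−1) = 68/55
ω_r/ω_c = 68/55

68/55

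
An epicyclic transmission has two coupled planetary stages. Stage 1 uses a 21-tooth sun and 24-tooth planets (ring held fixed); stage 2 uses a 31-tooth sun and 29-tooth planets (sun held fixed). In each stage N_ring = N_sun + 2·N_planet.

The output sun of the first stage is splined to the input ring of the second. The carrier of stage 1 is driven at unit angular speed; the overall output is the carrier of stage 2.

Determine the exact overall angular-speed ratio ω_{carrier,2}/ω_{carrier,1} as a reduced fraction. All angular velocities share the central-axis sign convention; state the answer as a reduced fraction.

89/28

Stage 1: N_ring = 21 + 2·24 = 69
Stage 1: 21(ω_s−ω_c) = −69(ω_r−ω_c),  ω_r=0, ω_c=1
Stage 1: ω_s = 1 − (69/21)(0−1) = 30/7
  ⇒ ω_s¹/ω_c¹ = 30/7
Stage 2: N_ring = 31 + 2·29 = 89
Stage 2: 31(ω_s−ω_c) = −89(ω_r−ω_c),  ω_s=0, ω_r=1
Stage 2: 31(0−ω_c) = −89(1−ω_c)  ⇒  120ω_c = 89  ⇒  ω_c = 89/120
  ⇒ ω_c²/ω_r² = 89/120
Coupling ω_r² = ω_s¹ ⇒ overall = 30/7 × 89/120 = 89/28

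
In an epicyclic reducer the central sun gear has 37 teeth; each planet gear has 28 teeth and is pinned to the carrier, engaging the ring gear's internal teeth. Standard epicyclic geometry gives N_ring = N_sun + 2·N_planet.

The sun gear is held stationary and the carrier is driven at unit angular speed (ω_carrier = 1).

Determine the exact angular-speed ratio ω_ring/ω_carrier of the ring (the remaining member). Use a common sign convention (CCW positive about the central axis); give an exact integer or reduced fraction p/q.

130/93

N_ring = 37 + 2·28 = 93
37(ω_s−ω_c) = −93(ω_r−ω_c),  ω_s=0, ω_c=1
ω_r = 1 − (37/93)(0−1) = 130/93
ω_r/ω_c = 130/93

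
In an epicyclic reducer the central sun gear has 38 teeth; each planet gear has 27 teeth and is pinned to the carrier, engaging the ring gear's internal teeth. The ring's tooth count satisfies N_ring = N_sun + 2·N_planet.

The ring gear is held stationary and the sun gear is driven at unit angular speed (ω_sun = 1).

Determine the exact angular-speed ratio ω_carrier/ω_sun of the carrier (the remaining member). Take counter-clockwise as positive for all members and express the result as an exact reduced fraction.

19/65

N_ring = 38 + 2·27 = 92
38(ω_s−ω_c) = −92(ω_r−ω_c),  ω_r=0, ω_s=1
38(1−ω_c) = −92(0−ω_c)  ⇒  130ω_c = 38  ⇒  ω_c = 19/65
ω_c/ω_s = 19/65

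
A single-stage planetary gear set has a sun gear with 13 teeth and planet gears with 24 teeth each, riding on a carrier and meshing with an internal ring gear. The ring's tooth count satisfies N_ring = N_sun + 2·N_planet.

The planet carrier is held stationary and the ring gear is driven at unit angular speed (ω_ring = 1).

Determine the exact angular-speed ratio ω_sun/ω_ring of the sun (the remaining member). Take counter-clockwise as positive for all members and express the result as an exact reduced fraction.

N_ring = 13 + 2·24 = 61
13(ω_s−ω_c) = −61(ω_r−ω_c),  ω_c=0, ω_r=1
ω_s = 0 − (61/13)(1−0) = -61/13
ω_s/ω_r = -61/13

-61/13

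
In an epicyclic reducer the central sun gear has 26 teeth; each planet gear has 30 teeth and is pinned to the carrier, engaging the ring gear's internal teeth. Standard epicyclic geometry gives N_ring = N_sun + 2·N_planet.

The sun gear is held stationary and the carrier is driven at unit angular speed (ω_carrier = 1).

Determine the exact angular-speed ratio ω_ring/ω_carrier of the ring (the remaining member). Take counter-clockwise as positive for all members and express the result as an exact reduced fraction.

N_ring = 26 + 2·30 = 86
26(ω_s−ω_c) = −86(ω_r−ω_c),  ω_s=0, ω_c=1
ω_r = 1 − (26/86)(0−1) = 56/43
ω_r/ω_c = 56/43

56/43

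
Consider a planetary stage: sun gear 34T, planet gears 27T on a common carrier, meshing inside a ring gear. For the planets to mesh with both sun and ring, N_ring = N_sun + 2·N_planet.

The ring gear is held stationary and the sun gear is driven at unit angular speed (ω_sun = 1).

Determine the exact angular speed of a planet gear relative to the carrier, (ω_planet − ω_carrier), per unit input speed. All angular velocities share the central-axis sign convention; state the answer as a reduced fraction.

N_ring = 34 + 2·27 = 88
34(ω_s−ω_c) = −88(ω_r−ω_c),  ω_r=0, ω_s=1
34(1−ω_c) = −88(0−ω_c)  ⇒  122ω_c = 34  ⇒  ω_c = 17/61
sun–planet: 34·(1−17/61) = −27·(ω_p−ω_c)  ⇒  ω_p−ω_c = −(34/27)·(44/61) = -1496/1647

-1496/1647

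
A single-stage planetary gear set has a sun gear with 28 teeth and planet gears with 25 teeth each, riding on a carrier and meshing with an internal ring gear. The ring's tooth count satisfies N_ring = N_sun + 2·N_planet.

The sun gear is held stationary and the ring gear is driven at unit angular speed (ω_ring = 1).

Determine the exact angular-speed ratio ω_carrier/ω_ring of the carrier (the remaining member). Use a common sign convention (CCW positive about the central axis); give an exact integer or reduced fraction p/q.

39/53

N_ring = 28 + 2·25 = 78
28(ω_s−ω_c) = −78(ω_r−ω_c),  ω_s=0, ω_r=1
28(0−ω_c) = −78(1−ω_c)  ⇒  106ω_c = 78  ⇒  ω_c = 39/53
ω_c/ω_r = 39/53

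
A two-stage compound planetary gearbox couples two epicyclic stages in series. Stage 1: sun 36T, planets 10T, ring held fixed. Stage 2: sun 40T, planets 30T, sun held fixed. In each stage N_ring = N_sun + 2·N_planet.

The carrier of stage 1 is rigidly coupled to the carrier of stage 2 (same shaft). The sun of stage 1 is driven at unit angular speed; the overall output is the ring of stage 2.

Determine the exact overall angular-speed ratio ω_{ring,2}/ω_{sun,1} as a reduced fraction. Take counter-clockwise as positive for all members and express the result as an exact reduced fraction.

63/115

Stage 1: N_ring = 36 + 2·10 = 56
Stage 1: 36(ω_s−ω_c) = −56(ω_r−ω_c),  ω_r=0, ω_s=1
Stage 1: 36(1−ω_c) = −56(0−ω_c)  ⇒  92ω_c = 36  ⇒  ω_c = 9/23
  ⇒ ω_c¹/ω_s¹ = 9/23
Stage 2: N_ring = 40 + 2·30 = 100
Stage 2: 40(ω_s−ω_c) = −100(ω_r−ω_c),  ω_s=0, ω_c=1
Stage 2: ω_r = 1 − (40/100)(0−1) = 7/5
  ⇒ ω_r²/ω_c² = 7/5
Coupling ω_c² = ω_c¹ ⇒ overall = 9/23 × 7/5 = 63/115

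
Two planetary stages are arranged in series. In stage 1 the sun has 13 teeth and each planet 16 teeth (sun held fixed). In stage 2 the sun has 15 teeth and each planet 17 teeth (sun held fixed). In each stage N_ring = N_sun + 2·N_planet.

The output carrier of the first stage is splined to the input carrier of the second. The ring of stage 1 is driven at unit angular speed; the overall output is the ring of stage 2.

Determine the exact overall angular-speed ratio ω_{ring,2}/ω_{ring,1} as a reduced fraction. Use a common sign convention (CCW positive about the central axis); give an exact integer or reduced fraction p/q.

1440/1421

Stage 1: N_ring = 13 + 2·16 = 45
Stage 1: 13(ω_s−ω_c) = −45(ω_r−ω_c),  ω_s=0, ω_r=1
Stage 1: 13(0−ω_c) = −45(1−ω_c)  ⇒  58ω_c = 45  ⇒  ω_c = 45/58
  ⇒ ω_c¹/ω_r¹ = 45/58
Stage 2: N_ring = 15 + 2·17 = 49
Stage 2: 15(ω_s−ω_c) = −49(ω_r−ω_c),  ω_s=0, ω_c=1
Stage 2: ω_r = 1 − (15/49)(0−1) = 64/49
  ⇒ ω_r²/ω_c² = 64/49
Coupling ω_c² = ω_c¹ ⇒ overall = 45/58 × 64/49 = 1440/1421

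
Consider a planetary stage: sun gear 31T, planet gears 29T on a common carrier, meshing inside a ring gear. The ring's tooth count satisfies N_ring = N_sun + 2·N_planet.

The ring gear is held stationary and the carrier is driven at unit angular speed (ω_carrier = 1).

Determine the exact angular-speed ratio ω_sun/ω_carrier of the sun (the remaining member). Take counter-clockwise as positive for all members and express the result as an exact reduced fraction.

120/31

N_ring = 31 + 2·29 = 89
31(ω_s−ω_c) = −89(ω_r−ω_c),  ω_r=0, ω_c=1
ω_s = 1 − (89/31)(0−1) = 120/31
ω_s/ω_c = 120/31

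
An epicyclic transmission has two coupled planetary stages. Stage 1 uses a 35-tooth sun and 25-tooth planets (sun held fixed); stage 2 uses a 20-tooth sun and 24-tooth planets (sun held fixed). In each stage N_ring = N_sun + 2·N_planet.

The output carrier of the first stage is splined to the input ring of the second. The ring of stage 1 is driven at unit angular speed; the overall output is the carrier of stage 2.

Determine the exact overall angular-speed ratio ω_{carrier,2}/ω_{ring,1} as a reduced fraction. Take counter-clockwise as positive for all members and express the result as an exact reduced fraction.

289/528

Stage 1: N_ring = 35 + 2·25 = 85
Stage 1: 35(ω_s−ω_c) = −85(ω_r−ω_c),  ω_s=0, ω_r=1
Stage 1: 35(0−ω_c) = −85(1−ω_c)  ⇒  120ω_c = 85  ⇒  ω_c = 17/24
  ⇒ ω_c¹/ω_r¹ = 17/24
Stage 2: N_ring = 20 + 2·24 = 68
Stage 2: 20(ω_s−ω_c) = −68(ω_r−ω_c),  ω_s=0, ω_r=1
Stage 2: 20(0−ω_c) = −68(1−ω_c)  ⇒  88ω_c = 68  ⇒  ω_c = 17/22
  ⇒ ω_c²/ω_r² = 17/22
Coupling ω_r² = ω_c¹ ⇒ overall = 17/24 × 17/22 = 289/528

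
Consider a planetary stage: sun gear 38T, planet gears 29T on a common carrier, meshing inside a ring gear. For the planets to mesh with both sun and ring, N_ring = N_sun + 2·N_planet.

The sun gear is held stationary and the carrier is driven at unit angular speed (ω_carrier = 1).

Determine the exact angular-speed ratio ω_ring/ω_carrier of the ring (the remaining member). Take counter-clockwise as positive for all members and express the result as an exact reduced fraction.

67/48

N_ring = 38 + 2·29 = 96
38(ω_s−ω_c) = −96(ω_r−ω_c),  ω_s=0, ω_c=1
ω_r = 1 − (38/96)(0−1) = 67/48
ω_r/ω_c = 67/48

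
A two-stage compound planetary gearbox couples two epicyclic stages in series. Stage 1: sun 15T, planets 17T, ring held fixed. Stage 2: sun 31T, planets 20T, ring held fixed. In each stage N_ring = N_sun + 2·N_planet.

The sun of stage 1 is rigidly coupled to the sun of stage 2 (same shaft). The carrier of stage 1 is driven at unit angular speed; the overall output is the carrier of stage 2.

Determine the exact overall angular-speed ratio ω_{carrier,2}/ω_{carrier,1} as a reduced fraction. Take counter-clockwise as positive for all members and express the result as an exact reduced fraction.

Stage 1: N_ring = 15 + 2·17 = 49
Stage 1: 15(ω_s−ω_c) = −49(ω_r−ω_c),  ω_r=0, ω_c=1
Stage 1: ω_s = 1 − (49/15)(0−1) = 64/15
  ⇒ ω_s¹/ω_c¹ = 64/15
Stage 2: N_ring = 31 + 2·20 = 71
Stage 2: 31(ω_s−ω_c) = −71(ω_r−ω_c),  ω_r=0, ω_s=1
Stage 2: 31(1−ω_c) = −71(0−ω_c)  ⇒  102ω_c = 31  ⇒  ω_c = 31/102
  ⇒ ω_c²/ω_s² = 31/102
Coupling ω_s² = ω_s¹ ⇒ overall = 64/15 × 31/102 = 992/765

992/765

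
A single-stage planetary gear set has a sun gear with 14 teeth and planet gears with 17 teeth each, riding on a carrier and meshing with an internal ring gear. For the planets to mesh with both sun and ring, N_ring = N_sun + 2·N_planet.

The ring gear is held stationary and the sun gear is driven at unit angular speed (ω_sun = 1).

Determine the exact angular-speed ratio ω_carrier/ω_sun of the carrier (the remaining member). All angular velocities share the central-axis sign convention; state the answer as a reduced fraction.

N_ring = 14 + 2·17 = 48
14(ω_s−ω_c) = −48(ω_r−ω_c),  ω_r=0, ω_s=1
14(1−ω_c) = −48(0−ω_c)  ⇒  62ω_c = 14  ⇒  ω_c = 7/31
ω_c/ω_s = 7/31

7/31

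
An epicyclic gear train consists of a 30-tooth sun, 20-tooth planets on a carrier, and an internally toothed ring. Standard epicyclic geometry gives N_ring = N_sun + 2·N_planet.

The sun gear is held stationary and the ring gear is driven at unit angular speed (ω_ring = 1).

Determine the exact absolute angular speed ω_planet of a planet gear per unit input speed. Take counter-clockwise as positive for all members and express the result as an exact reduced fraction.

N_ring = 30 + 2·20 = 70
30(ω_s−ω_c) = −70(ω_r−ω_c),  ω_s=0, ω_r=1
30(0−ω_c) = −70(1−ω_c)  ⇒  100ω_c = 70  ⇒  ω_c = 7/10
sun–planet: 30·(0−7/10) = −20·(ω_p−ω_c)  ⇒  ω_p−ω_c = −(30/20)·(-7/10) = 21/20
ω_p = 7/10 + 21/20 = 7/4

7/4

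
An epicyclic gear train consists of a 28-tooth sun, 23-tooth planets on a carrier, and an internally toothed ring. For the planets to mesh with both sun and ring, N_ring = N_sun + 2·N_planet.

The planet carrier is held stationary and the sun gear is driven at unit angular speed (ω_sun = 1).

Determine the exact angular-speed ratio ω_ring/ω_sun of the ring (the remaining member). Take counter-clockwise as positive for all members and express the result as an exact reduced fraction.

-14/37

N_ring = 28 + 2·23 = 74
28(ω_s−ω_c) = −74(ω_r−ω_c),  ω_c=0, ω_s=1
ω_r = 0 − (28/74)(1−0) = -14/37
ω_r/ω_s = -14/37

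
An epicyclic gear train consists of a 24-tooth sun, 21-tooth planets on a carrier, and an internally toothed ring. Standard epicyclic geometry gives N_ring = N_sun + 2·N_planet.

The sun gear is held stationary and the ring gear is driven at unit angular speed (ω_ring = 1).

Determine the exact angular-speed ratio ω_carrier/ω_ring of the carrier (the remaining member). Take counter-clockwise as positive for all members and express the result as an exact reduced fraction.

11/15

N_ring = 24 + 2·21 = 66
24(ω_s−ω_c) = −66(ω_r−ω_c),  ω_s=0, ω_r=1
24(0−ω_c) = −66(1−ω_c)  ⇒  90ω_c = 66  ⇒  ω_c = 11/15
ω_c/ω_r = 11/15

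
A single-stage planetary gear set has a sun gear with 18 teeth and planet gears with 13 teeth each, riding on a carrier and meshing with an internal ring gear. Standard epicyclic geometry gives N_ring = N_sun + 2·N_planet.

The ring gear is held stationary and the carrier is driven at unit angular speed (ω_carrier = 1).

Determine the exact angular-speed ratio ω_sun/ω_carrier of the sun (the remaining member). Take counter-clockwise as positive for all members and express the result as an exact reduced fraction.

31/9

N_ring = 18 + 2·13 = 44
18(ω_s−ω_c) = −44(ω_r−ω_c),  ω_r=0, ω_c=1
ω_s = 1 − (44/18)(0−1) = 31/9
ω_s/ω_c = 31/9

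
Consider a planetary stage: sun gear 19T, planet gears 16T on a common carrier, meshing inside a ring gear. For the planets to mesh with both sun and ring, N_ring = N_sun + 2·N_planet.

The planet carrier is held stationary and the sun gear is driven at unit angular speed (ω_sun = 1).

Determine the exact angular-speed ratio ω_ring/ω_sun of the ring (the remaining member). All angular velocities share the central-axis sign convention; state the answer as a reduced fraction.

-19/51

N_ring = 19 + 2·16 = 51
19(ω_s−ω_c) = −51(ω_r−ω_c),  ω_c=0, ω_s=1
ω_r = 0 − (19/51)(1−0) = -19/51
ω_r/ω_s = -19/51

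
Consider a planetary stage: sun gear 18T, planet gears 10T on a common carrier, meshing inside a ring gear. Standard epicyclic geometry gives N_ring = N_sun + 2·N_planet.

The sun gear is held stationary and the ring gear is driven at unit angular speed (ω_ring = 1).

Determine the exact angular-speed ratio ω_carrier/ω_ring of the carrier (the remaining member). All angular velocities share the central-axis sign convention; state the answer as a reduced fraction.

19/28

N_ring = 18 + 2·10 = 38
18(ω_s−ω_c) = −38(ω_r−ω_c),  ω_s=0, ω_r=1
18(0−ω_c) = −38(1−ω_c)  ⇒  56ω_c = 38  ⇒  ω_c = 19/28
ω_c/ω_r = 19/28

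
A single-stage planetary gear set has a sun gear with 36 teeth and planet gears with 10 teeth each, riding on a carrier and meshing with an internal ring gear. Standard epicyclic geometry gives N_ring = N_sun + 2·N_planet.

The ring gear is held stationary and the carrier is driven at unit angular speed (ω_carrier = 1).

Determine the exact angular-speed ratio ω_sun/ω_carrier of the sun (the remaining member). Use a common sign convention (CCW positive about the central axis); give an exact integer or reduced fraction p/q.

N_ring = 36 + 2·10 = 56
36(ω_s−ω_c) = −56(ω_r−ω_c),  ω_r=0, ω_c=1
ω_s = 1 − (56/36)(0−1) = 23/9
ω_s/ω_c = 23/9

23/9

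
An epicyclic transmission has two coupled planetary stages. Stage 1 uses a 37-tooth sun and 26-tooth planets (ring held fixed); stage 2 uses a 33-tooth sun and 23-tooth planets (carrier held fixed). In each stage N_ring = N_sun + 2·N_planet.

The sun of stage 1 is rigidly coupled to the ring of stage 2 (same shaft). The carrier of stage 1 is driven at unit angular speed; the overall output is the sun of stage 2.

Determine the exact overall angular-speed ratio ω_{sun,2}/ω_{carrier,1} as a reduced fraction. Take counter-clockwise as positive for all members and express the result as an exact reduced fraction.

-3318/407

Stage 1: N_ring = 37 + 2·26 = 89
Stage 1: 37(ω_s−ω_c) = −89(ω_r−ω_c),  ω_r=0, ω_c=1
Stage 1: ω_s = 1 − (89/37)(0−1) = 126/37
  ⇒ ω_s¹/ω_c¹ = 126/37
Stage 2: N_ring = 33 + 2·23 = 79
Stage 2: 33(ω_s−ω_c) = −79(ω_r−ω_c),  ω_c=0, ω_r=1
Stage 2: ω_s = 0 − (79/33)(1−0) = -79/33
  ⇒ ω_s²/ω_r² = -79/33
Coupling ω_r² = ω_s¹ ⇒ overall = 126/37 × -79/33 = -3318/407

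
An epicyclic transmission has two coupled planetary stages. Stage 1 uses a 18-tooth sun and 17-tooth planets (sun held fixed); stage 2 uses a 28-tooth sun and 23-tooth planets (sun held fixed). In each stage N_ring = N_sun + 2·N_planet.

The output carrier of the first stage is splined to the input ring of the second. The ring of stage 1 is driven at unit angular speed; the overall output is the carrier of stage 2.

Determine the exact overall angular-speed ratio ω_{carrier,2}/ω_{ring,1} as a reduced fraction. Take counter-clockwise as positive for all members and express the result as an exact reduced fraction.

962/1785

Stage 1: N_ring = 18 + 2·17 = 52
Stage 1: 18(ω_s−ω_c) = −52(ω_r−ω_c),  ω_s=0, ω_r=1
Stage 1: 18(0−ω_c) = −52(1−ω_c)  ⇒  70ω_c = 52  ⇒  ω_c = 26/35
  ⇒ ω_c¹/ω_r¹ = 26/35
Stage 2: N_ring = 28 + 2·23 = 74
Stage 2: 28(ω_s−ω_c) = −74(ω_r−ω_c),  ω_s=0, ω_r=1
Stage 2: 28(0−ω_c) = −74(1−ω_c)  ⇒  102ω_c = 74  ⇒  ω_c = 37/51
  ⇒ ω_c²/ω_r² = 37/51
Coupling ω_r² = ω_c¹ ⇒ overall = 26/35 × 37/51 = 962/1785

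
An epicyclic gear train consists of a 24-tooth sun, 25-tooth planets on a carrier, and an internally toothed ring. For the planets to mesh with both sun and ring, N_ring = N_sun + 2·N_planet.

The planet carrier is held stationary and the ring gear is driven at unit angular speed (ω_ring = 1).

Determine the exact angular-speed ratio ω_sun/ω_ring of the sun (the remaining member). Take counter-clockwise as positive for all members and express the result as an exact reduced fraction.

-37/12

N_ring = 24 + 2·25 = 74
24(ω_s−ω_c) = −74(ω_r−ω_c),  ω_c=0, ω_r=1
ω_s = 0 − (74/24)(1−0) = -37/12
ω_s/ω_r = -37/12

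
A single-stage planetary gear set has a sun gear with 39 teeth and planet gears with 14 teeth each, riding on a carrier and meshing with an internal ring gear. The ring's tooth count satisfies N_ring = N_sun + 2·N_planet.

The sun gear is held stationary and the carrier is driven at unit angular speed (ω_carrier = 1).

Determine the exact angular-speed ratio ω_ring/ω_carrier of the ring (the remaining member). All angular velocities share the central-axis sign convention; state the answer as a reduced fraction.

N_ring = 39 + 2·14 = 67
39(ω_s−ω_c) = −67(ω_r−ω_c),  ω_s=0, ω_c=1
ω_r = 1 − (39/67)(0−1) = 106/67
ω_r/ω_c = 106/67

106/67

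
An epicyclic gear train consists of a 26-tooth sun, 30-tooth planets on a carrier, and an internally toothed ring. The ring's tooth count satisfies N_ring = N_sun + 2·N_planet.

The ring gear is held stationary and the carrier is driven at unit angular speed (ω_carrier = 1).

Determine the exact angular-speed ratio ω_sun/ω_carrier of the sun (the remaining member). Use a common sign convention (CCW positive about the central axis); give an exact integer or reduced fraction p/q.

56/13

N_ring = 26 + 2·30 = 86
26(ω_s−ω_c) = −86(ω_r−ω_c),  ω_r=0, ω_c=1
ω_s = 1 − (86/26)(0−1) = 56/13
ω_s/ω_c = 56/13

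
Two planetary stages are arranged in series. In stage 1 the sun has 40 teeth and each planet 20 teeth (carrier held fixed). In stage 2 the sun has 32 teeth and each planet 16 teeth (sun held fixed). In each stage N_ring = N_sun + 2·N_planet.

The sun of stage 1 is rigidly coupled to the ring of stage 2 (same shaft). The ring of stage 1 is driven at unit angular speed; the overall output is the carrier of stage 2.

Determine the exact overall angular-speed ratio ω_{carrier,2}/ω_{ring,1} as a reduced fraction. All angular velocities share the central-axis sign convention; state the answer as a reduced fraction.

Stage 1: N_ring = 40 + 2·20 = 80
Stage 1: 40(ω_s−ω_c) = −80(ω_r−ω_c),  ω_c=0, ω_r=1
Stage 1: ω_s = 0 − (80/40)(1−0) = -2
  ⇒ ω_s¹/ω_r¹ = -2
Stage 2: N_ring = 32 + 2·16 = 64
Stage 2: 32(ω_s−ω_c) = −64(ω_r−ω_c),  ω_s=0, ω_r=1
Stage 2: 32(0−ω_c) = −64(1−ω_c)  ⇒  96ω_c = 64  ⇒  ω_c = 2/3
  ⇒ ω_c²/ω_r² = 2/3
Coupling ω_r² = ω_s¹ ⇒ overall = -2 × 2/3 = -4/3

-4/3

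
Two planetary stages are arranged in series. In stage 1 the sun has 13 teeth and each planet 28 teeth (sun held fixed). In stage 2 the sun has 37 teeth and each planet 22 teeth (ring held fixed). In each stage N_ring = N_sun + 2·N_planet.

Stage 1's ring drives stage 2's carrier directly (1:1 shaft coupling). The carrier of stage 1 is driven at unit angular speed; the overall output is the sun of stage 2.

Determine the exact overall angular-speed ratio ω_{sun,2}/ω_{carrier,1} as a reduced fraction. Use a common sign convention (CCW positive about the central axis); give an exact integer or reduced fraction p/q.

Stage 1: N_ring = 13 + 2·28 = 69
Stage 1: 13(ω_s−ω_c) = −69(ω_r−ω_c),  ω_s=0, ω_c=1
Stage 1: ω_r = 1 − (13/69)(0−1) = 82/69
  ⇒ ω_r¹/ω_c¹ = 82/69
Stage 2: N_ring = 37 + 2·22 = 81
Stage 2: 37(ω_s−ω_c) = −81(ω_r−ω_c),  ω_r=0, ω_c=1
Stage 2: ω_s = 1 − (81/37)(0−1) = 118/37
  ⇒ ω_s²/ω_c² = 118/37
Coupling ω_c² = ω_r¹ ⇒ overall = 82/69 × 118/37 = 9676/2553

9676/2553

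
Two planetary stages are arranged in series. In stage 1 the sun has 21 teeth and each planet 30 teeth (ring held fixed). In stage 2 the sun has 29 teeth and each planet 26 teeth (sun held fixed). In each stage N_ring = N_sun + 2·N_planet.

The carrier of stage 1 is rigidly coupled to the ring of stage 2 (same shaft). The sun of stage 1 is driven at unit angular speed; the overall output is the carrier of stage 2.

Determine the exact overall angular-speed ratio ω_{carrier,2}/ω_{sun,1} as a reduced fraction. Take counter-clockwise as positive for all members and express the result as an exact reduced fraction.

Stage 1: N_ring = 21 + 2·30 = 81
Stage 1: 21(ω_s−ω_c) = −81(ω_r−ω_c),  ω_r=0, ω_s=1
Stage 1: 21(1−ω_c) = −81(0−ω_c)  ⇒  102ω_c = 21  ⇒  ω_c = 7/34
  ⇒ ω_c¹/ω_s¹ = 7/34
Stage 2: N_ring = 29 + 2·26 = 81
Stage 2: 29(ω_s−ω_c) = −81(ω_r−ω_c),  ω_s=0, ω_r=1
Stage 2: 29(0−ω_c) = −81(1−ω_c)  ⇒  110ω_c = 81  ⇒  ω_c = 81/110
  ⇒ ω_c²/ω_r² = 81/110
Coupling ω_r² = ω_c¹ ⇒ overall = 7/34 × 81/110 = 567/3740

567/3740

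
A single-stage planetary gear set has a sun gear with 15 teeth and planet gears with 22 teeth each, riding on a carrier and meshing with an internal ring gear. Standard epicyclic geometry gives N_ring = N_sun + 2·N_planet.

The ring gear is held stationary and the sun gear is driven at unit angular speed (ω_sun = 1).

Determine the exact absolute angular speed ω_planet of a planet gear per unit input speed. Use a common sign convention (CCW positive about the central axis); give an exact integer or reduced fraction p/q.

N_ring = 15 + 2·22 = 59
15(ω_s−ω_c) = −59(ω_r−ω_c),  ω_r=0, ω_s=1
15(1−ω_c) = −59(0−ω_c)  ⇒  74ω_c = 15  ⇒  ω_c = 15/74
sun–planet: 15·(1−15/74) = −22·(ω_p−ω_c)  ⇒  ω_p−ω_c = −(15/22)·(59/74) = -885/1628
ω_p = 15/74 − 885/1628 = -15/44

-15/44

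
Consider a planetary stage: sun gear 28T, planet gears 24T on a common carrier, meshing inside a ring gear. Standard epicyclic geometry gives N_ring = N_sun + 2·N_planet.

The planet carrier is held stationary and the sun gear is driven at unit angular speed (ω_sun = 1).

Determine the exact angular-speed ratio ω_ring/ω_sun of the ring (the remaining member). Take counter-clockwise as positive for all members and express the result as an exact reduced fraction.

-7/19

N_ring = 28 + 2·24 = 76
28(ω_s−ω_c) = −76(ω_r−ω_c),  ω_c=0, ω_s=1
ω_r = 0 − (28/76)(1−0) = -7/19
ω_r/ω_s = -7/19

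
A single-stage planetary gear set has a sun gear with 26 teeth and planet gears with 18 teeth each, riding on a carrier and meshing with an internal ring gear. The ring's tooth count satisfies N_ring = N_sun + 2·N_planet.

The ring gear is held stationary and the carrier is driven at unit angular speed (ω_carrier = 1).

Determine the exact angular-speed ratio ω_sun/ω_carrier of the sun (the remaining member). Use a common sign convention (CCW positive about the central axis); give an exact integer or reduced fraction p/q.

N_ring = 26 + 2·18 = 62
26(ω_s−ω_c) = −62(ω_r−ω_c),  ω_r=0, ω_c=1
ω_s = 1 − (62/26)(0−1) = 44/13
ω_s/ω_c = 44/13

44/13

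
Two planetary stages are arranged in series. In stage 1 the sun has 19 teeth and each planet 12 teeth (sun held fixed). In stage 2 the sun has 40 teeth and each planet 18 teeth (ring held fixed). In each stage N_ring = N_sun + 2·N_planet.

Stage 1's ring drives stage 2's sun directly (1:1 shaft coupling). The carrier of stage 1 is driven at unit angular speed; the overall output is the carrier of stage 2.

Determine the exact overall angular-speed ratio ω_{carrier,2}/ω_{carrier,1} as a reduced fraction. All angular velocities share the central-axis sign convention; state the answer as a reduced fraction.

620/1247

Stage 1: N_ring = 19 + 2·12 = 43
Stage 1: 19(ω_s−ω_c) = −43(ω_r−ω_c),  ω_s=0, ω_c=1
Stage 1: ω_r = 1 − (19/43)(0−1) = 62/43
  ⇒ ω_r¹/ω_c¹ = 62/43
Stage 2: N_ring = 40 + 2·18 = 76
Stage 2: 40(ω_s−ω_c) = −76(ω_r−ω_c),  ω_r=0, ω_s=1
Stage 2: 40(1−ω_c) = −76(0−ω_c)  ⇒  116ω_c = 40  ⇒  ω_c = 10/29
  ⇒ ω_c²/ω_s² = 10/29
Coupling ω_s² = ω_r¹ ⇒ overall = 62/43 × 10/29 = 620/1247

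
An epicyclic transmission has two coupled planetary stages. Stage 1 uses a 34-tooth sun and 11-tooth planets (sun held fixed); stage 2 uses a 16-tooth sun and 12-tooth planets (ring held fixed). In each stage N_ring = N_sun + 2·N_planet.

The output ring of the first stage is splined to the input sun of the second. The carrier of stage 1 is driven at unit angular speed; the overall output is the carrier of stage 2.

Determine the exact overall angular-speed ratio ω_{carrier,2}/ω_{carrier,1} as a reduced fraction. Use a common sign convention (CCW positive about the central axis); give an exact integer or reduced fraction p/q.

Stage 1: N_ring = 34 + 2·11 = 56
Stage 1: 34(ω_s−ω_c) = −56(ω_r−ω_c),  ω_s=0, ω_c=1
Stage 1: ω_r = 1 − (34/56)(0−1) = 45/28
  ⇒ ω_r¹/ω_c¹ = 45/28
Stage 2: N_ring = 16 + 2·12 = 40
Stage 2: 16(ω_s−ω_c) = −40(ω_r−ω_c),  ω_r=0, ω_s=1
Stage 2: 16(1−ω_c) = −40(0−ω_c)  ⇒  56ω_c = 16  ⇒  ω_c = 2/7
  ⇒ ω_c²/ω_s² = 2/7
Coupling ω_s² = ω_r¹ ⇒ overall = 45/28 × 2/7 = 45/98

45/98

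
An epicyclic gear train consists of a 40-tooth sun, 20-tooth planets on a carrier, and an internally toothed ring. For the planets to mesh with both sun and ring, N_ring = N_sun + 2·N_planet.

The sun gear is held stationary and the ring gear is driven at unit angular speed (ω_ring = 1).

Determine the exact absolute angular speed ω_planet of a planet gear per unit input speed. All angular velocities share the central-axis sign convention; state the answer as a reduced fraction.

2

N_ring = 40 + 2·20 = 80
40(ω_s−ω_c) = −80(ω_r−ω_c),  ω_s=0, ω_r=1
40(0−ω_c) = −80(1−ω_c)  ⇒  120ω_c = 80  ⇒  ω_c = 2/3
sun–planet: 40·(0−2/3) = −20·(ω_p−ω_c)  ⇒  ω_p−ω_c = −(40/20)·(-2/3) = 4/3
ω_p = 2/3 + 4/3 = 2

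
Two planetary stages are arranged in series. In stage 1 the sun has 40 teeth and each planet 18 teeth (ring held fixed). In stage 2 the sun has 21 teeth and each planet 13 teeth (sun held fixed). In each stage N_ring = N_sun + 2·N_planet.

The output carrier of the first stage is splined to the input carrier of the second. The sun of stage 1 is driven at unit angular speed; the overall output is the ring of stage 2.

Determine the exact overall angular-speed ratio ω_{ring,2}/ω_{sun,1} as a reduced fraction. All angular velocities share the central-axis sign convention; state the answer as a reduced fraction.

680/1363

Stage 1: N_ring = 40 + 2·18 = 76
Stage 1: 40(ω_s−ω_c) = −76(ω_r−ω_c),  ω_r=0, ω_s=1
Stage 1: 40(1−ω_c) = −76(0−ω_c)  ⇒  116ω_c = 40  ⇒  ω_c = 10/29
  ⇒ ω_c¹/ω_s¹ = 10/29
Stage 2: N_ring = 21 + 2·13 = 47
Stage 2: 21(ω_s−ω_c) = −47(ω_r−ω_c),  ω_s=0, ω_c=1
Stage 2: ω_r = 1 − (21/47)(0−1) = 68/47
  ⇒ ω_r²/ω_c² = 68/47
Coupling ω_c² = ω_c¹ ⇒ overall = 10/29 × 68/47 = 680/1363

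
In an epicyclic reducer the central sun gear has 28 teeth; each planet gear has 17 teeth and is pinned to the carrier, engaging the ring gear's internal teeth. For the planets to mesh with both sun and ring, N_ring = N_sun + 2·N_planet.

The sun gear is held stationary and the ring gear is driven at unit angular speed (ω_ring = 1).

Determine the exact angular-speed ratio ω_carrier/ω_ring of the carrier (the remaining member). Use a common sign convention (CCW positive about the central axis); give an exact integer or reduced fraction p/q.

N_ring = 28 + 2·17 = 62
28(ω_s−ω_c) = −62(ω_r−ω_c),  ω_s=0, ω_r=1
28(0−ω_c) = −62(1−ω_c)  ⇒  90ω_c = 62  ⇒  ω_c = 31/45
ω_c/ω_r = 31/45

31/45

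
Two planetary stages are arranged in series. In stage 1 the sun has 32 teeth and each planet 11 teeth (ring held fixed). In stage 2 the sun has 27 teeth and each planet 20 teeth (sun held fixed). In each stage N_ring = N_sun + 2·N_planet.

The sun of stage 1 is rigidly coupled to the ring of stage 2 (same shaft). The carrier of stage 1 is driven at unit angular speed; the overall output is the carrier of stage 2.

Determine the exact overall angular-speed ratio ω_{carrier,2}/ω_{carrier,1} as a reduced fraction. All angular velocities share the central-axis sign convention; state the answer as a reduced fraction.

Stage 1: N_ring = 32 + 2·11 = 54
Stage 1: 32(ω_s−ω_c) = −54(ω_r−ω_c),  ω_r=0, ω_c=1
Stage 1: ω_s = 1 − (54/32)(0−1) = 43/16
  ⇒ ω_s¹/ω_c¹ = 43/16
Stage 2: N_ring = 27 + 2·20 = 67
Stage 2: 27(ω_s−ω_c) = −67(ω_r−ω_c),  ω_s=0, ω_r=1
Stage 2: 27(0−ω_c) = −67(1−ω_c)  ⇒  94ω_c = 67  ⇒  ω_c = 67/94
  ⇒ ω_c²/ω_r² = 67/94
Coupling ω_r² = ω_s¹ ⇒ overall = 43/16 × 67/94 = 2881/1504

2881/1504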